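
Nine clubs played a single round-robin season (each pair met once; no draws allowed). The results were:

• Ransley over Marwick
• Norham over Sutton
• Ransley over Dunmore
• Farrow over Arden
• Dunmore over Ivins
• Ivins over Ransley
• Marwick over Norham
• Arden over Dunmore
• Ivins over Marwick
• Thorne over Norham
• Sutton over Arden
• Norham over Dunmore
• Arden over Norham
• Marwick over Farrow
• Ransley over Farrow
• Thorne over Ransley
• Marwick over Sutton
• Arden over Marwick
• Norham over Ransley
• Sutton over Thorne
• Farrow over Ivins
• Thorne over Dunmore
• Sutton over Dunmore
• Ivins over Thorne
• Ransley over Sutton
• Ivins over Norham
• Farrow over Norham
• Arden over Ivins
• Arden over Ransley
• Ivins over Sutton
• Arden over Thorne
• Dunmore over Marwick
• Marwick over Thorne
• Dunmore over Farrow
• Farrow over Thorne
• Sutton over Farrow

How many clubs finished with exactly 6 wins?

Win totals: Sutton 4, Arden 6, Norham 3, Ransley 4, Thorne 3, Dunmore 3, Ivins 5, Farrow 4, Marwick 4.
Exactly 6: Arden — 1 club.

1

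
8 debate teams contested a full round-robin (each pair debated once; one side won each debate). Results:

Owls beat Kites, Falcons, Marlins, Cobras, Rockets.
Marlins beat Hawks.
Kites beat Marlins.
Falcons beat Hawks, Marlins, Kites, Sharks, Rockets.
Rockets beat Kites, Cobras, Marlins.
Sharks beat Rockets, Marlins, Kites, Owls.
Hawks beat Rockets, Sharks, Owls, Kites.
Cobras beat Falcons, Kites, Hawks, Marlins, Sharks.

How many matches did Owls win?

Owls' results: beat Marlins, Cobras, Falcons, Kites, Rockets; lost to Sharks, Hawks.
That is 5 wins.

5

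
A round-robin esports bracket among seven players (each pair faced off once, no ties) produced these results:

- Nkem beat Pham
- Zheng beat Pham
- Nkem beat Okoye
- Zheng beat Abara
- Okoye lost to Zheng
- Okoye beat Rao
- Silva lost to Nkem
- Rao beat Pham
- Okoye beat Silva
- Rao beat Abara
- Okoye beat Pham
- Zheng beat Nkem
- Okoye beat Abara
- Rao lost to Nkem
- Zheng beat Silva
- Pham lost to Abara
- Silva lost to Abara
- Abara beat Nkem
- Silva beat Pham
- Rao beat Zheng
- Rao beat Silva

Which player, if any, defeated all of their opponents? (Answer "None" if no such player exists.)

None

Highest win total is Zheng with 5 (out of 6 possible).
Zheng lost to Rao, so no player went undefeated.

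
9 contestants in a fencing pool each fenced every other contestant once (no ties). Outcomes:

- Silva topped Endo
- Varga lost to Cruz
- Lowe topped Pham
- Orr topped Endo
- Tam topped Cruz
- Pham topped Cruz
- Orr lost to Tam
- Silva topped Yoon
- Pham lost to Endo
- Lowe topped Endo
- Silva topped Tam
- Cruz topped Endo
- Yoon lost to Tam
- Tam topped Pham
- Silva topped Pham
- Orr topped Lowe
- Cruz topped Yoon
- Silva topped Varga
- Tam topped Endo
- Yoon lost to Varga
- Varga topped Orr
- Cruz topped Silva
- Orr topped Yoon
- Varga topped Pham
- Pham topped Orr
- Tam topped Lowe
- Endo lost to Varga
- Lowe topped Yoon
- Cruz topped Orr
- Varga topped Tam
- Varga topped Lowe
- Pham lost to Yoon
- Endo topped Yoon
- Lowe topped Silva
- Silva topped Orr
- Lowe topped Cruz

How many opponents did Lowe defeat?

5

Lowe's results: beat Pham, Endo, Yoon, Cruz, Silva; lost to Tam, Varga, Orr.
That is 5 wins.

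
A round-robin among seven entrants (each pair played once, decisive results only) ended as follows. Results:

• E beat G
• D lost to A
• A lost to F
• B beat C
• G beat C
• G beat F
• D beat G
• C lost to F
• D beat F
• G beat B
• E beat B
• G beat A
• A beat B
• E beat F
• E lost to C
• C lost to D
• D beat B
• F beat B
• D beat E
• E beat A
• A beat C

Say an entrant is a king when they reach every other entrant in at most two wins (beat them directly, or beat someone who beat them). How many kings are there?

4

A reaches everyone (king).
B cannot reach A, D, F, G in two steps.
C cannot reach D in two steps.
D reaches everyone (king).
E reaches everyone (king).
F cannot reach G in two steps.
G reaches everyone (king).
Kings: A, D, E, G — 4.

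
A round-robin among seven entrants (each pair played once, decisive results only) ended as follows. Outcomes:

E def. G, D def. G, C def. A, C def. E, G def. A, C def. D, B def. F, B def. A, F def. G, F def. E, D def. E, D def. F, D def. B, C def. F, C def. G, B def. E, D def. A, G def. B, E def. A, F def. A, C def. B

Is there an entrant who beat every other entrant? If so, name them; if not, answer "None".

C has 6 wins out of 6 opponents — a perfect record.

C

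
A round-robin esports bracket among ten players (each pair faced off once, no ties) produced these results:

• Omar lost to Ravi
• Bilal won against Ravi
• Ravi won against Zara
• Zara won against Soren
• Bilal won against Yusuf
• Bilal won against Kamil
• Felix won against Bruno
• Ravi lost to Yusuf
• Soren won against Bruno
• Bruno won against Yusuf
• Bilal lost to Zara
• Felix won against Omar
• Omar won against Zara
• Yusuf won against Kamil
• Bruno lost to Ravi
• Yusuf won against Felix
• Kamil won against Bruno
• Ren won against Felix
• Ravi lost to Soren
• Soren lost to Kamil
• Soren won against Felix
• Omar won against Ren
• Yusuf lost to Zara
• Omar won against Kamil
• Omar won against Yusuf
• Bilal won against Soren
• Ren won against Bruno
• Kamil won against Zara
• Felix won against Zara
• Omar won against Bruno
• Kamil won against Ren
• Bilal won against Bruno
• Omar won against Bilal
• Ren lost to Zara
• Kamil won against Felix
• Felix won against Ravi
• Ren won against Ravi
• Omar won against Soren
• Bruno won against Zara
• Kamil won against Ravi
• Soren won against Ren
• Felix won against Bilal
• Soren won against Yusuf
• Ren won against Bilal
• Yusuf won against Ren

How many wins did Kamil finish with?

Kamil's results: beat Felix, Ravi, Bruno, Ren, Zara, Soren; lost to Yusuf, Omar, Bilal.
That is 6 wins.

6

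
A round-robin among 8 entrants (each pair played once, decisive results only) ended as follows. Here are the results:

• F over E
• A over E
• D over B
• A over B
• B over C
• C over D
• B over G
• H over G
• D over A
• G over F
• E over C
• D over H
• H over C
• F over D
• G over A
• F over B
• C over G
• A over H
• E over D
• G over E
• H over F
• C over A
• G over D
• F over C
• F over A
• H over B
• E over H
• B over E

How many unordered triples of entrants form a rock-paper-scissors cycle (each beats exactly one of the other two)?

Win totals: A 3, B 3, C 3, D 3, E 3, F 5, G 4, H 4.
An entrant with w wins dominates both others in C(w,2) triples; summing gives 3 + 3 + 3 + 3 + 3 + 10 + 6 + 6 = 37 transitive triples.
Total triples C(8,3) = 56, so cyclic triples = 56 − 37 = 19.

19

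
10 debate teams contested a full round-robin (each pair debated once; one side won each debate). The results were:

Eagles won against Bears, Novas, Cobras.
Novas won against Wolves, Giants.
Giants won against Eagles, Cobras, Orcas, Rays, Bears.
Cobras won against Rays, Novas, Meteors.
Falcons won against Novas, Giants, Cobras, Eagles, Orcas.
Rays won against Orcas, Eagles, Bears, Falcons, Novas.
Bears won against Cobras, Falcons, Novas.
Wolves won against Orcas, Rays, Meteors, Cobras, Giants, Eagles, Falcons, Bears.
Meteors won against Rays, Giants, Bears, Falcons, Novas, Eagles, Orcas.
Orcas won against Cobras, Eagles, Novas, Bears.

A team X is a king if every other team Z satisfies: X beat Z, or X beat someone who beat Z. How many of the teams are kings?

Eagles cannot reach Orcas in two steps.
Rays cannot reach Meteors in two steps.
Meteors reaches everyone (king).
Giants cannot reach Wolves in two steps.
Bears reaches everyone (king).
Cobras reaches everyone (king).
Novas reaches everyone (king).
Falcons reaches everyone (king).
Wolves reaches everyone (king).
Orcas reaches everyone (king).
Kings: Meteors, Bears, Cobras, Novas, Falcons, Wolves, Orcas — 7.

7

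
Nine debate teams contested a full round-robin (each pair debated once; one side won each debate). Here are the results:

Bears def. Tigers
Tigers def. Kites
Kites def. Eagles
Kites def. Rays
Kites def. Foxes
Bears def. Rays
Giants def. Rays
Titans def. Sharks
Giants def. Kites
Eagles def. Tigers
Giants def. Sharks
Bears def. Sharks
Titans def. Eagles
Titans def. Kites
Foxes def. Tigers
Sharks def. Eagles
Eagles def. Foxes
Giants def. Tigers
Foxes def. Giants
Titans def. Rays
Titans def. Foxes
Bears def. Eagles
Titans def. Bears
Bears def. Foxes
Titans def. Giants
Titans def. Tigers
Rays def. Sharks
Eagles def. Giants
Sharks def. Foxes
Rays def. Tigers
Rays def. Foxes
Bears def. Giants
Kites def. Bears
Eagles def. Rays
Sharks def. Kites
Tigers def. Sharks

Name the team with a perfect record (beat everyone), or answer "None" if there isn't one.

Titans has 8 wins out of 8 opponents — a perfect record.

Titans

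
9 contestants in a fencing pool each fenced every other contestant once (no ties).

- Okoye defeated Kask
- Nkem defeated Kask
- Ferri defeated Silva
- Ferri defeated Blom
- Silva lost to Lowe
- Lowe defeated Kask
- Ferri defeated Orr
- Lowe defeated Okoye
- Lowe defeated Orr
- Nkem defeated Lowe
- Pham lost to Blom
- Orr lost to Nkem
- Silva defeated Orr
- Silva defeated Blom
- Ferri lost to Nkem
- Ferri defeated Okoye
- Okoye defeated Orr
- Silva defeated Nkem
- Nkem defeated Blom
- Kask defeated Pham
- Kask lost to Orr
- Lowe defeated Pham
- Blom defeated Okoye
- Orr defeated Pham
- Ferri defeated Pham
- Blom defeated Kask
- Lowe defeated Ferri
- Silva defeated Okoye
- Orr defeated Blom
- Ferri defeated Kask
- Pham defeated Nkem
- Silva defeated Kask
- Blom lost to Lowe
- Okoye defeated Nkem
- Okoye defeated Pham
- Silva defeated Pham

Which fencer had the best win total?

Lowe

Win totals: Kask 1, Silva 6, Okoye 4, Nkem 5, Lowe 7, Blom 3, Ferri 6, Orr 3, Pham 1.
Lowe leads with 7 wins (next highest: 6).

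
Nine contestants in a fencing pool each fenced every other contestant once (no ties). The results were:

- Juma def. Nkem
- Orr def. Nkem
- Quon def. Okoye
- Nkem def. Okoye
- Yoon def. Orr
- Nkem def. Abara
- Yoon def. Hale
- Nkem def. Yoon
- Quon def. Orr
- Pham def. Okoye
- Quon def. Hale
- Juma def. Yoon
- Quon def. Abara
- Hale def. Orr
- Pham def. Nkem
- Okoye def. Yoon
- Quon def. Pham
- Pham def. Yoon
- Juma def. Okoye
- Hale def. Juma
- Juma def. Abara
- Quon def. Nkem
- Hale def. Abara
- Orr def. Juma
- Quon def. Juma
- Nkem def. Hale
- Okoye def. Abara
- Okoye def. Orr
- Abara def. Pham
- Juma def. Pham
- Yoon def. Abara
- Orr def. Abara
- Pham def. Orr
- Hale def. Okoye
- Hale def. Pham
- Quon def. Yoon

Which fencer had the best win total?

Quon

Win totals: Abara 1, Okoye 3, Hale 5, Juma 5, Quon 8, Orr 3, Pham 4, Nkem 4, Yoon 3.
Quon leads with 8 wins (next highest: 5).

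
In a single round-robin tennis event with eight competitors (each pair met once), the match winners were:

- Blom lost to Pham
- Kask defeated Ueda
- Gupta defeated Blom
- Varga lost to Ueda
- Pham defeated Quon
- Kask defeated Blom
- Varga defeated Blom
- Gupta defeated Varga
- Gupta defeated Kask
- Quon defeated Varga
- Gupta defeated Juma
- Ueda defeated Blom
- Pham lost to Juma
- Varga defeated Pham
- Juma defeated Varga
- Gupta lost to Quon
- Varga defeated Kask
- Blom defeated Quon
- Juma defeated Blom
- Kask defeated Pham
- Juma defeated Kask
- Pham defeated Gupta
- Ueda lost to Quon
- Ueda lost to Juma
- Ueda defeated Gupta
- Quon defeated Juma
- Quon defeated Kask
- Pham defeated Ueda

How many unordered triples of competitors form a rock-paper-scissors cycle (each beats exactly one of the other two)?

15

Win totals: Gupta 4, Kask 3, Pham 4, Varga 3, Ueda 3, Quon 5, Juma 5, Blom 1.
A competitor with w wins dominates both others in C(w,2) triples; summing gives 6 + 3 + 6 + 3 + 3 + 10 + 10 + 0 = 41 transitive triples.
Total triples C(8,3) = 56, so cyclic triples = 56 − 41 = 15.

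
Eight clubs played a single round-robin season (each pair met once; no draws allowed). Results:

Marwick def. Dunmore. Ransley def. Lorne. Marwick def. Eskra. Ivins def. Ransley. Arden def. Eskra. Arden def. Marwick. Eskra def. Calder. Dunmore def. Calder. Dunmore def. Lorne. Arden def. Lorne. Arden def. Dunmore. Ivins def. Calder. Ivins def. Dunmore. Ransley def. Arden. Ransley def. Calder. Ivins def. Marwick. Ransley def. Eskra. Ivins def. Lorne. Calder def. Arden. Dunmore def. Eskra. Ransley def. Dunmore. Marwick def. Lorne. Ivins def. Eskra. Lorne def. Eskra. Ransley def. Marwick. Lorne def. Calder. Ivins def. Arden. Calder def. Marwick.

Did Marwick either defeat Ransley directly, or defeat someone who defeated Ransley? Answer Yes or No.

Marwick did not beat Ransley directly.
Marwick beat Lorne, Dunmore, Eskra, but each of them lost to Ransley. No two-step path.

No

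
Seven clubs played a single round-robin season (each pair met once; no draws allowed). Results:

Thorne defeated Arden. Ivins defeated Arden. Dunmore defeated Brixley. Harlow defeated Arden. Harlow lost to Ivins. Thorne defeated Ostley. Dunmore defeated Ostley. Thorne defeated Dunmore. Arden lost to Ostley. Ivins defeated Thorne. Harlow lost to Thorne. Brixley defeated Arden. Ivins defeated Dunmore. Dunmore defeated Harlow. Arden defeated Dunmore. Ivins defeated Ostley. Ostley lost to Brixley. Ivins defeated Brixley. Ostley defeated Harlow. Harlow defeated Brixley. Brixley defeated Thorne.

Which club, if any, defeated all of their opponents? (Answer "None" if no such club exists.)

Ivins

Ivins has 6 wins out of 6 opponents — a perfect record.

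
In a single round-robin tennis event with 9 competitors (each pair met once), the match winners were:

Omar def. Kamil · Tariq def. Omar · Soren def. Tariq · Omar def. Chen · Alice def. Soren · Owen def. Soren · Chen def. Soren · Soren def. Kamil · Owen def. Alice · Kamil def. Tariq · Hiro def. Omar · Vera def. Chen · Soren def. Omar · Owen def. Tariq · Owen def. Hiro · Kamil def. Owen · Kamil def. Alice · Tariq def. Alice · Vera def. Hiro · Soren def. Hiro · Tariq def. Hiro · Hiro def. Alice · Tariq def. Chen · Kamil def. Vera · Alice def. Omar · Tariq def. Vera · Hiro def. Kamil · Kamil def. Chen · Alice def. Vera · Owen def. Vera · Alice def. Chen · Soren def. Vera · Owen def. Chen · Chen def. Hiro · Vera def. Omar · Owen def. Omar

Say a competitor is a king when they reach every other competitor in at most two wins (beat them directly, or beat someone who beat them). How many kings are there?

5

Chen cannot reach Owen in two steps.
Alice cannot reach Owen in two steps.
Soren reaches everyone (king).
Kamil reaches everyone (king).
Owen reaches everyone (king).
Hiro reaches everyone (king).
Tariq cannot reach Owen in two steps.
Vera cannot reach Owen, Tariq in two steps.
Omar reaches everyone (king).
Kings: Soren, Kamil, Owen, Hiro, Omar — 5.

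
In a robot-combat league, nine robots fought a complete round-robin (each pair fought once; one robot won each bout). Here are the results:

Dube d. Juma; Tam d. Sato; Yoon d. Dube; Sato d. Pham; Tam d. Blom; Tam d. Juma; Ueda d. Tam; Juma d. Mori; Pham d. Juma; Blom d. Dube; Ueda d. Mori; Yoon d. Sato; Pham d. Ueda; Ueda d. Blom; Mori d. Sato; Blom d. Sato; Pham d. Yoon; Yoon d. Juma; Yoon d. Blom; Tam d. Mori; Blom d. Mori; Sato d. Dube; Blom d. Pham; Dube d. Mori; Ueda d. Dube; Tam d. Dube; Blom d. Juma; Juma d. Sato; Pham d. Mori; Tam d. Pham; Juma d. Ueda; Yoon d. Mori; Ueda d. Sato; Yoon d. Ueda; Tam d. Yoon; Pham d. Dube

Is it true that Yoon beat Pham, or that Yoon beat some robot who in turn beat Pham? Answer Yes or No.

Yes

Yoon did not beat Pham directly.
Yoon beat Dube, Juma, Mori, Sato, Ueda, Blom. Of those, Sato beat Pham.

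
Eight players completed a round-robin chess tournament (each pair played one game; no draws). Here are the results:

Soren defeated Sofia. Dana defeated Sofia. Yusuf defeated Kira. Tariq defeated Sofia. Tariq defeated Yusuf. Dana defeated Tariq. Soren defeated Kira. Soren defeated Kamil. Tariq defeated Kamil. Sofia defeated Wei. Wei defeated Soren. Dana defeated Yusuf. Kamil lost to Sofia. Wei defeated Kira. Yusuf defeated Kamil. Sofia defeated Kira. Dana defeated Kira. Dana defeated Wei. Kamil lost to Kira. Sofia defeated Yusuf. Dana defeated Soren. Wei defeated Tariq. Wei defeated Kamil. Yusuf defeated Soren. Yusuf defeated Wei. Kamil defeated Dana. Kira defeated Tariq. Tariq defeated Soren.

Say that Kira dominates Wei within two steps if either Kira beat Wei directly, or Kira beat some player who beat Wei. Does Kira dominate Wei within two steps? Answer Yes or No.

Kira did not beat Wei directly.
Kira beat Kamil, Tariq, but each of them lost to Wei. No two-step path.

No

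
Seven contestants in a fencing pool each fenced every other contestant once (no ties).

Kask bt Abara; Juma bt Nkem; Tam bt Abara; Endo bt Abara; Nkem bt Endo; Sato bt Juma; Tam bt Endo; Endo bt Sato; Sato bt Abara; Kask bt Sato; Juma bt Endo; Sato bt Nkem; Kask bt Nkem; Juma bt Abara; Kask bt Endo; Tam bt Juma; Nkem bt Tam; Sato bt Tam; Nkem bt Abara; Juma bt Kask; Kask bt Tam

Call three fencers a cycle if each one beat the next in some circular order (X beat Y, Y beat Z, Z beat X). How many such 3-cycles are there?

6

Win totals: Sato 4, Juma 4, Kask 5, Endo 2, Nkem 3, Tam 3, Abara 0.
A fencer with w wins dominates both others in C(w,2) triples; summing gives 6 + 6 + 10 + 1 + 3 + 3 + 0 = 29 transitive triples.
Total triples C(7,3) = 35, so cyclic triples = 35 − 29 = 6.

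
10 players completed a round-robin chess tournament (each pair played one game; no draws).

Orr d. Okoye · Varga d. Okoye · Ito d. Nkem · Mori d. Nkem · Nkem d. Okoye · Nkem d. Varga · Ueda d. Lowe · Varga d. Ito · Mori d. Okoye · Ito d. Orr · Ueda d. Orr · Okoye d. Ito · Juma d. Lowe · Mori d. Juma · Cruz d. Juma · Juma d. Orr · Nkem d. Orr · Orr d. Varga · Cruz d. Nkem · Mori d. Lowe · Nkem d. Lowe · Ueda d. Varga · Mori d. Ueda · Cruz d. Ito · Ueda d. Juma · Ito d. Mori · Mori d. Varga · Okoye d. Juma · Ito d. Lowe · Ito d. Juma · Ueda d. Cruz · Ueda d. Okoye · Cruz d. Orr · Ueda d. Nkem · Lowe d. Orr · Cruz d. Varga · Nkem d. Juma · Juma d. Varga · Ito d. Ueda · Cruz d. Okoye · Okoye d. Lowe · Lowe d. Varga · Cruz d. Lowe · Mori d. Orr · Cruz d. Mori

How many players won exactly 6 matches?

1

Win totals: Mori 7, Varga 2, Orr 2, Lowe 2, Cruz 8, Okoye 3, Ito 6, Ueda 7, Juma 3, Nkem 5.
Exactly 6: Ito — 1 player.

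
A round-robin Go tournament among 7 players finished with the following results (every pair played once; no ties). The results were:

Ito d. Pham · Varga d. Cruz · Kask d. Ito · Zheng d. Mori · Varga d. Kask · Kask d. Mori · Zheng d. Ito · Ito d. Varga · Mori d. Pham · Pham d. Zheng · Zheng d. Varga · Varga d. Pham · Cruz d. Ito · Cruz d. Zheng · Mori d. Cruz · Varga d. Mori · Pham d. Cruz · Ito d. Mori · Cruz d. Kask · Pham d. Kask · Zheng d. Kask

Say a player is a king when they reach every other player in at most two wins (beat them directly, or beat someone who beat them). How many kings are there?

Zheng reaches everyone (king).
Kask cannot reach Zheng in two steps.
Cruz reaches everyone (king).
Ito reaches everyone (king).
Pham reaches everyone (king).
Mori cannot reach Varga in two steps.
Varga reaches everyone (king).
Kings: Zheng, Cruz, Ito, Pham, Varga — 5.

5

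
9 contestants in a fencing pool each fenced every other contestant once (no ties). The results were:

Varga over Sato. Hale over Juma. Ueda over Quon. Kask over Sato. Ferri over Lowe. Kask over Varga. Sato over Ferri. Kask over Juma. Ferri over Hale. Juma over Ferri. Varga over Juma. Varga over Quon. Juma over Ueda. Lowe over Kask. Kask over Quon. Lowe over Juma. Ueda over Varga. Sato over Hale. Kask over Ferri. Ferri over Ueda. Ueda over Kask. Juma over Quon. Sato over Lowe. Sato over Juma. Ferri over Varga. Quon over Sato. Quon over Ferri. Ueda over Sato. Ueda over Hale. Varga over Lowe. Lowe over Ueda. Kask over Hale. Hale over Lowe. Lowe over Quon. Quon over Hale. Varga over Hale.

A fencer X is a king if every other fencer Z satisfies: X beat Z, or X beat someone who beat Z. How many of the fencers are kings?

7

Ferri reaches everyone (king).
Lowe reaches everyone (king).
Varga reaches everyone (king).
Juma reaches everyone (king).
Sato reaches everyone (king).
Kask reaches everyone (king).
Quon cannot reach Kask in two steps.
Ueda reaches everyone (king).
Hale cannot reach Varga, Sato in two steps.
Kings: Ferri, Lowe, Varga, Juma, Sato, Kask, Ueda — 7.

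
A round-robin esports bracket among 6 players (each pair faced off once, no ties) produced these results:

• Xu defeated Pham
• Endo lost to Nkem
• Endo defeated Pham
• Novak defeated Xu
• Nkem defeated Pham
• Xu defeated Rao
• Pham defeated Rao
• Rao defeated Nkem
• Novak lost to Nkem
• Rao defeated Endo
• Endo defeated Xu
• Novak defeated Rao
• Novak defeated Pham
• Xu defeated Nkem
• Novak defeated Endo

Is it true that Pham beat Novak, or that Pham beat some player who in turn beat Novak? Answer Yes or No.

No

Pham did not beat Novak directly.
Pham beat Rao, but each of them lost to Novak. No two-step path.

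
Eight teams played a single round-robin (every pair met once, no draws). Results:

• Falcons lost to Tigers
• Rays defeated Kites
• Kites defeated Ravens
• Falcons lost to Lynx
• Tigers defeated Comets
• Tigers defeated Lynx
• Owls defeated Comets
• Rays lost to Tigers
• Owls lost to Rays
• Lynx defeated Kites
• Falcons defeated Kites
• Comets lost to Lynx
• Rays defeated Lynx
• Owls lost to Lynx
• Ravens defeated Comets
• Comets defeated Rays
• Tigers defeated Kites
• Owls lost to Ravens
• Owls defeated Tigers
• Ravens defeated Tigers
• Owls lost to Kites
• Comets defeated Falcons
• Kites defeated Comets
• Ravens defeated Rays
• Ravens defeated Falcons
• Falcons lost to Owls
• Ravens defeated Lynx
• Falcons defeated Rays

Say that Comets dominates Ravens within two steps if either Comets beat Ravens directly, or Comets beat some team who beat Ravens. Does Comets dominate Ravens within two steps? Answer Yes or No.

No

Comets did not beat Ravens directly.
Comets beat Rays, Falcons, but each of them lost to Ravens. No two-step path.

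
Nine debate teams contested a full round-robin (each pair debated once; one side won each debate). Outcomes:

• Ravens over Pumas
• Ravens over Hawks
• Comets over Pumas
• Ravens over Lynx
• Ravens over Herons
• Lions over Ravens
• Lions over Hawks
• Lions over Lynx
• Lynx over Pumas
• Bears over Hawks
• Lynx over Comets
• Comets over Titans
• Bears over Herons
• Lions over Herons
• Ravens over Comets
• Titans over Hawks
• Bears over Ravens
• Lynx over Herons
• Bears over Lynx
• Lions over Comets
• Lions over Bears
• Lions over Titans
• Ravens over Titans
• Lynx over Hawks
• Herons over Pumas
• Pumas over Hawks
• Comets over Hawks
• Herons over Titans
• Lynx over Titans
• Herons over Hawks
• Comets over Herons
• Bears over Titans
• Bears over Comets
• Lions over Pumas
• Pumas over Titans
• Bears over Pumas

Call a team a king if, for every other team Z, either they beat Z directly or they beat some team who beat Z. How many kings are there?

Lynx cannot reach Ravens, Lions, Bears in two steps.
Herons cannot reach Lynx, Ravens, Comets, Lions, Bears in two steps.
Ravens cannot reach Lions, Bears in two steps.
Comets cannot reach Lynx, Ravens, Lions, Bears in two steps.
Pumas cannot reach Lynx, Herons, Ravens, Comets, Lions, Bears in two steps.
Titans cannot reach Lynx, Herons, Ravens, Comets, Pumas, Lions, Bears in two steps.
Lions reaches everyone (king).
Hawks cannot reach Lynx, Herons, Ravens, Comets, Pumas, Titans, Lions, Bears in two steps.
Bears cannot reach Lions in two steps.
Kings: Lions — 1.

1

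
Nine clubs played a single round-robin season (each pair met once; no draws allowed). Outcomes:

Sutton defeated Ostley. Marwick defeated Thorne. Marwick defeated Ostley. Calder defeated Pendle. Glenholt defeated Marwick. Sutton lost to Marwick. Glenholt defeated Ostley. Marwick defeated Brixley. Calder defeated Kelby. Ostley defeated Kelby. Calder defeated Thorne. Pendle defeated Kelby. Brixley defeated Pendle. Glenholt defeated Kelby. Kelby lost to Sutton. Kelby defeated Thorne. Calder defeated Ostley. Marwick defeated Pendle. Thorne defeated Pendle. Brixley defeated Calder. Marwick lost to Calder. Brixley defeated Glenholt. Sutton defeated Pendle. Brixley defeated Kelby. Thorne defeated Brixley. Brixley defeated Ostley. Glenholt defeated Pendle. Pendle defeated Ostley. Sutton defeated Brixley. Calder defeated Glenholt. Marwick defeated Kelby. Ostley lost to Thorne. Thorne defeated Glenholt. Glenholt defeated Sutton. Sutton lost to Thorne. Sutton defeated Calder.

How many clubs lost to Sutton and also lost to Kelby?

Sutton beat: Ostley, Calder, Kelby, Brixley, Pendle.
Kelby beat: Thorne.
No one was beaten by both.

0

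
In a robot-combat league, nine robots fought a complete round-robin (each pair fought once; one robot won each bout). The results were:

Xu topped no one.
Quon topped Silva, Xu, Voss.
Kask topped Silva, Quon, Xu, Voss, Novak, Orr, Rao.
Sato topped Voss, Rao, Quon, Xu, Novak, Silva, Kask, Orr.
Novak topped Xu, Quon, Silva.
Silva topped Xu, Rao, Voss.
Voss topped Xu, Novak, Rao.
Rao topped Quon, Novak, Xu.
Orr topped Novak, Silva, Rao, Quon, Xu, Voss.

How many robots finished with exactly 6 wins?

Win totals: Orr 6, Rao 3, Novak 3, Kask 7, Silva 3, Quon 3, Voss 3, Xu 0, Sato 8.
Exactly 6: Orr — 1 robot.

1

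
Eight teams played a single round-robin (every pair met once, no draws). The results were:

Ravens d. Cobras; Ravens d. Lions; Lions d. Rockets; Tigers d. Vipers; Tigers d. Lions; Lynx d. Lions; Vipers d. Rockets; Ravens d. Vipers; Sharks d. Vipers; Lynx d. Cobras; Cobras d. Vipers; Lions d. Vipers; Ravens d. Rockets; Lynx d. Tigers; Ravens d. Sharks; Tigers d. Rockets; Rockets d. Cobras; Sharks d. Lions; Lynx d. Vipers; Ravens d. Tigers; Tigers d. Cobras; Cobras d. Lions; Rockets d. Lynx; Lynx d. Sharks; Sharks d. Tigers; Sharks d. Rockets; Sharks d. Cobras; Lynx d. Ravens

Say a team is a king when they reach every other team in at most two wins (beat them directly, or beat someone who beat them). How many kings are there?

3

Cobras cannot reach Lynx, Ravens, Tigers, Sharks in two steps.
Rockets reaches everyone (king).
Lynx reaches everyone (king).
Lions cannot reach Ravens, Tigers, Sharks in two steps.
Ravens reaches everyone (king).
Tigers cannot reach Ravens, Sharks in two steps.
Vipers cannot reach Lions, Ravens, Tigers, Sharks in two steps.
Sharks cannot reach Ravens in two steps.
Kings: Rockets, Lynx, Ravens — 3.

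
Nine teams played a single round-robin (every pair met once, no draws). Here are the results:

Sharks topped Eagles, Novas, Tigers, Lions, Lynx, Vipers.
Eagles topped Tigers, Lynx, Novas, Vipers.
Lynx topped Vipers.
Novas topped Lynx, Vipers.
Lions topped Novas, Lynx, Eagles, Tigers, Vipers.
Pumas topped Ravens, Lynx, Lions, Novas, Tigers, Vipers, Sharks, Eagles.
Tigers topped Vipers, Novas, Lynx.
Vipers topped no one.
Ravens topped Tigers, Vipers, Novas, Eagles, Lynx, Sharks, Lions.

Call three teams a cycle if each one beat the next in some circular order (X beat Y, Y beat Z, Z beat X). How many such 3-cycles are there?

Win totals: Lynx 1, Sharks 6, Eagles 4, Vipers 0, Pumas 8, Ravens 7, Tigers 3, Novas 2, Lions 5.
A team with w wins dominates both others in C(w,2) triples; summing gives 0 + 15 + 6 + 0 + 28 + 21 + 3 + 1 + 10 = 84 transitive triples.
Total triples C(9,3) = 84, so cyclic triples = 84 − 84 = 0.

0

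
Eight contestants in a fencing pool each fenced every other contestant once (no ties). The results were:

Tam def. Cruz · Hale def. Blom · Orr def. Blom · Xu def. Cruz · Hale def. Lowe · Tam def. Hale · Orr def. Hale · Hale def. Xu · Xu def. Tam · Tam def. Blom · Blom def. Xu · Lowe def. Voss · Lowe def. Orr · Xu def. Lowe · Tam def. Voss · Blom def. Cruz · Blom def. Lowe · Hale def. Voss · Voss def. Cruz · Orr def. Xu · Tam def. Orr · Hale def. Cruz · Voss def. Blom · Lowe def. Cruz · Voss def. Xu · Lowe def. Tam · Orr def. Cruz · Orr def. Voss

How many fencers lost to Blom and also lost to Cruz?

Blom beat: Lowe, Xu, Cruz.
Cruz beat: no one.
No one was beaten by both.

0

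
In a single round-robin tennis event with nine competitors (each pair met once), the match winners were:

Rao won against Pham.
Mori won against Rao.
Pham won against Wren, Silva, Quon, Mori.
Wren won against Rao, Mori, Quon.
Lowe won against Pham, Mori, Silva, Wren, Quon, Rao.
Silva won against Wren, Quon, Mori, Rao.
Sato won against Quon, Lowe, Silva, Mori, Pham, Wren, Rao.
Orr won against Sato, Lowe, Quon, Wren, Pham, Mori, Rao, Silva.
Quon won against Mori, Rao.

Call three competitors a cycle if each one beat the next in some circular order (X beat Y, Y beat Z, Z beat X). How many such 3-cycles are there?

4

Win totals: Mori 1, Silva 4, Rao 1, Sato 7, Quon 2, Orr 8, Pham 4, Wren 3, Lowe 6.
A competitor with w wins dominates both others in C(w,2) triples; summing gives 0 + 6 + 0 + 21 + 1 + 28 + 6 + 3 + 15 = 80 transitive triples.
Total triples C(9,3) = 84, so cyclic triples = 84 − 80 = 4.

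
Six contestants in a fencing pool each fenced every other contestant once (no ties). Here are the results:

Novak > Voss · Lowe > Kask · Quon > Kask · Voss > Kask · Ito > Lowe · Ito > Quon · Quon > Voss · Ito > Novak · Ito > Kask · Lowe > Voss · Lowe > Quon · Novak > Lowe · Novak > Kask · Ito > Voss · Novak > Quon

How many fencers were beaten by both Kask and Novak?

0

Kask beat: no one.
Novak beat: Quon, Lowe, Voss, Kask.
No one was beaten by both.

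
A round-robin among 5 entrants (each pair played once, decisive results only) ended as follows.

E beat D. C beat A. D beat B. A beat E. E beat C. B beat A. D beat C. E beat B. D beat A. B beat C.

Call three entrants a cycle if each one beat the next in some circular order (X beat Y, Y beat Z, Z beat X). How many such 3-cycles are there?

3

Of the C(5,3) = 10 triples, the cyclic ones are: {A, B, E}; {A, C, E}; {A, D, E}.
That is 3.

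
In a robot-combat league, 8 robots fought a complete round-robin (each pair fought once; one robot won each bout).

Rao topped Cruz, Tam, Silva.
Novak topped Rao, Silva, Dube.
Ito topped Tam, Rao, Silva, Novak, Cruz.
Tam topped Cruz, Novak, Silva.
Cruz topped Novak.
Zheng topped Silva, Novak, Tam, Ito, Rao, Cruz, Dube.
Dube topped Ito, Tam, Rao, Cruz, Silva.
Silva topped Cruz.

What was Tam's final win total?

Tam's results: beat Silva, Cruz, Novak; lost to Ito, Dube, Zheng, Rao.
That is 3 wins.

3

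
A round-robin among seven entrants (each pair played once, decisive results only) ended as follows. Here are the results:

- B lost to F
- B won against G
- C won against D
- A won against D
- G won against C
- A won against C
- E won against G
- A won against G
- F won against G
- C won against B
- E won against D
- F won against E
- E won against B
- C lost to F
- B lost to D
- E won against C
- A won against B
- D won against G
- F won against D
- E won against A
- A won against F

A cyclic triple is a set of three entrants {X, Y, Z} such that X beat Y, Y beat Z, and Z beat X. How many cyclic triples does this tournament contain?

Win totals: A 5, B 1, C 2, D 2, E 5, F 5, G 1.
An entrant with w wins dominates both others in C(w,2) triples; summing gives 10 + 0 + 1 + 1 + 10 + 10 + 0 = 32 transitive triples.
Total triples C(7,3) = 35, so cyclic triples = 35 − 32 = 3.

3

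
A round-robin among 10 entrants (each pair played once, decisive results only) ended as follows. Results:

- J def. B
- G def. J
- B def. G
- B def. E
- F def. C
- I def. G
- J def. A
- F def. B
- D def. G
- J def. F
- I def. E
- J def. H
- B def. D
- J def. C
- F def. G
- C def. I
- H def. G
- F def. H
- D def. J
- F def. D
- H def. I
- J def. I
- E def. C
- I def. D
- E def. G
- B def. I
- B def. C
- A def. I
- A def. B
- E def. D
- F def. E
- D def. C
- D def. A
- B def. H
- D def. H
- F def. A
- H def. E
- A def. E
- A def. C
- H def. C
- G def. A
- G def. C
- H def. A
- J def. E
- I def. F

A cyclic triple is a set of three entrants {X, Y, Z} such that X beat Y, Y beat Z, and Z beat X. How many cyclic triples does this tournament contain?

Win totals: A 4, B 6, C 1, D 5, E 3, F 7, G 3, H 5, I 4, J 7.
An entrant with w wins dominates both others in C(w,2) triples; summing gives 6 + 15 + 0 + 10 + 3 + 21 + 3 + 10 + 6 + 21 = 95 transitive triples.
Total triples C(10,3) = 120, so cyclic triples = 120 − 95 = 25.

25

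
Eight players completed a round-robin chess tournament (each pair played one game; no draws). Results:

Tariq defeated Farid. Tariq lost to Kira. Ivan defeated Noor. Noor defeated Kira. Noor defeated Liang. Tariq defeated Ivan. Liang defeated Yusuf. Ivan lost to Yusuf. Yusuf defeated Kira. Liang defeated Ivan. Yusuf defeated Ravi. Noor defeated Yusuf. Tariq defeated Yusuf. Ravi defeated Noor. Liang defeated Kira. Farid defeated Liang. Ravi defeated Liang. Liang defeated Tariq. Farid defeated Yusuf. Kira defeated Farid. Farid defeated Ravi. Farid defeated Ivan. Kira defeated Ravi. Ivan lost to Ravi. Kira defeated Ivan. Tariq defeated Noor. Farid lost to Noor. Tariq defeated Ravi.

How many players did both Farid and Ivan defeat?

Farid beat: Ivan, Ravi, Liang, Yusuf.
Ivan beat: Noor.
No one was beaten by both.

0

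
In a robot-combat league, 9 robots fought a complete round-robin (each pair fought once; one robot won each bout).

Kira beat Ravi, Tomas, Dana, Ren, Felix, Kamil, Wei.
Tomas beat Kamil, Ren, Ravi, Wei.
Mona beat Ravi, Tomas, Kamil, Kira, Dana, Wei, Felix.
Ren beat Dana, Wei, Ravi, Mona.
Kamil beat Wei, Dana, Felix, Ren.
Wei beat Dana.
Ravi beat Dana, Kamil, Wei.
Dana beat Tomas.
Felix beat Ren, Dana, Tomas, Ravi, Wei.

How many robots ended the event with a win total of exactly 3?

1

Win totals: Mona 7, Dana 1, Wei 1, Kira 7, Felix 5, Ren 4, Tomas 4, Kamil 4, Ravi 3.
Exactly 3: Ravi — 1 robot.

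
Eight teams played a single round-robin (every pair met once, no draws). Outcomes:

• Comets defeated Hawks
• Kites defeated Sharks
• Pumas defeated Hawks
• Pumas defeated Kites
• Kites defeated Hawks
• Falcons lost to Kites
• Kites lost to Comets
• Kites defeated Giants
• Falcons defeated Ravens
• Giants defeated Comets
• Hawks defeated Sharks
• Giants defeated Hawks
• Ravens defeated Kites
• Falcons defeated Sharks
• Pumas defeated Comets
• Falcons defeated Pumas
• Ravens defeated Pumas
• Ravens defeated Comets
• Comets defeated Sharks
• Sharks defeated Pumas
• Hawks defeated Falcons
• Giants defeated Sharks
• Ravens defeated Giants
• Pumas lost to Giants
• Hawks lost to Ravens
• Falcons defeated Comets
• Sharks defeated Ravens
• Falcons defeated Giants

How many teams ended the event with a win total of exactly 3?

2

Win totals: Hawks 2, Giants 4, Comets 3, Falcons 5, Pumas 3, Kites 4, Ravens 5, Sharks 2.
Exactly 3: Comets, Pumas — 2 teams.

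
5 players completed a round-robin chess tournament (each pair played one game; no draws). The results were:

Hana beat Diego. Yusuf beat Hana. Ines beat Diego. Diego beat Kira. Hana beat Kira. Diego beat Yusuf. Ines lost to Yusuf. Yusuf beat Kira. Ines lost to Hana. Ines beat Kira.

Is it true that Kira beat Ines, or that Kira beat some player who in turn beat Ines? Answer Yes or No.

Kira did not beat Ines directly.
Kira beat no one, so there is no intermediate player.

No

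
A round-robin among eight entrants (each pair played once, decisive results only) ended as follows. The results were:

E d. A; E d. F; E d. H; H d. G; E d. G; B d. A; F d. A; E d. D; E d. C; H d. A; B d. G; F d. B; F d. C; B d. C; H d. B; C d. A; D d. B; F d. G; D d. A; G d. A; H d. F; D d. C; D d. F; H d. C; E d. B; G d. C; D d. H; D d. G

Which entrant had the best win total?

Win totals: A 0, B 3, C 1, D 6, E 7, F 4, G 2, H 5.
E leads with 7 wins (next highest: 6).

E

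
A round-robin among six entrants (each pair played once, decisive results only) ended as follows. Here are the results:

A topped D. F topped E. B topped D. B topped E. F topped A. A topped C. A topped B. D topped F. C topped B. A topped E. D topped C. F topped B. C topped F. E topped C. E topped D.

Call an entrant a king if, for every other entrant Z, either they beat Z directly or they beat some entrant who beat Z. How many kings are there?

4

A reaches everyone (king).
B cannot reach A in two steps.
C reaches everyone (king).
D reaches everyone (king).
E cannot reach A in two steps.
F reaches everyone (king).
Kings: A, C, D, F — 4.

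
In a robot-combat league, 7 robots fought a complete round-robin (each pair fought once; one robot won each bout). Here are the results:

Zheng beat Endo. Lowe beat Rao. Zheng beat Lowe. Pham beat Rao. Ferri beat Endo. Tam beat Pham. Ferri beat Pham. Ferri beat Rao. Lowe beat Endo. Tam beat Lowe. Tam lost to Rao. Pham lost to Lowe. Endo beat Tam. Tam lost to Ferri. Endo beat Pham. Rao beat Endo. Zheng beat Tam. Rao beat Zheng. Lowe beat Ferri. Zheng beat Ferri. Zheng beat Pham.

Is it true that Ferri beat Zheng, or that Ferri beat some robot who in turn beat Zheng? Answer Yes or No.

Ferri did not beat Zheng directly.
Ferri beat Pham, Rao, Endo, Tam. Of those, Rao beat Zheng.

Yes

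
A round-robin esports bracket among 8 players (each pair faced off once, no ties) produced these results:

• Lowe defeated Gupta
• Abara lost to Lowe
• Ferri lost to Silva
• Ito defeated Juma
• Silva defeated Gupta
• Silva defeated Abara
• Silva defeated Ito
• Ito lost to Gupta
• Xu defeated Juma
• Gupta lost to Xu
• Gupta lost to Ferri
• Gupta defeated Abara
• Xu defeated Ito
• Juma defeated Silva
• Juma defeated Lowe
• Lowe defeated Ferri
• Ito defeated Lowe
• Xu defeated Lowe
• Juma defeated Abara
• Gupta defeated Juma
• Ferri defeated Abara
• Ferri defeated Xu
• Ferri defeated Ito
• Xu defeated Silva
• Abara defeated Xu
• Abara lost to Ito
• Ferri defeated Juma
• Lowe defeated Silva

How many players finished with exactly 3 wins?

3

Win totals: Lowe 4, Xu 5, Silva 4, Ferri 5, Juma 3, Ito 3, Abara 1, Gupta 3.
Exactly 3: Juma, Ito, Gupta — 3 players.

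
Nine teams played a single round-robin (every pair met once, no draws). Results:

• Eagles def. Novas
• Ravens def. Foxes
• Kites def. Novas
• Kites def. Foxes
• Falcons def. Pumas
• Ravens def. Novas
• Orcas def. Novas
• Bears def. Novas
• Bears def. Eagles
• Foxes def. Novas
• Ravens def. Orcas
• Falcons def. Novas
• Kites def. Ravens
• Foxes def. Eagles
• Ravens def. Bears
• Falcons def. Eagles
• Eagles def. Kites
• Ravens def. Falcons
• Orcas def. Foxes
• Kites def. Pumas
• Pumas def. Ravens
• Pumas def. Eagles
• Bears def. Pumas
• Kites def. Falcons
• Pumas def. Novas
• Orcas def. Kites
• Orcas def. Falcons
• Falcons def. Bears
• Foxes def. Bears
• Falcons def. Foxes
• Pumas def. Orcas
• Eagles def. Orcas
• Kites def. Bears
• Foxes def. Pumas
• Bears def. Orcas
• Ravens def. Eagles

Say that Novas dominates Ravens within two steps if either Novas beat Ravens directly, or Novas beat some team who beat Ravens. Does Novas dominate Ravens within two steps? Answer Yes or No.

No

Novas did not beat Ravens directly.
Novas beat no one, so there is no intermediate team.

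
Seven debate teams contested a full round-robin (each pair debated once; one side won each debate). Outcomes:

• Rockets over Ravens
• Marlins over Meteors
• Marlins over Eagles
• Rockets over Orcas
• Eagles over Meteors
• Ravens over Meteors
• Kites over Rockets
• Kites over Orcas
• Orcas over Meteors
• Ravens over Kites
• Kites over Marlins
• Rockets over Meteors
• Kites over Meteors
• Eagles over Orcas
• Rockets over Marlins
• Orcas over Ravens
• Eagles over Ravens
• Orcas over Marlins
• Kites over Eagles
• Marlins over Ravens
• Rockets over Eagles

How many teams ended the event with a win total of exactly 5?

2

Win totals: Eagles 3, Rockets 5, Marlins 3, Ravens 2, Kites 5, Orcas 3, Meteors 0.
Exactly 5: Rockets, Kites — 2 teams.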